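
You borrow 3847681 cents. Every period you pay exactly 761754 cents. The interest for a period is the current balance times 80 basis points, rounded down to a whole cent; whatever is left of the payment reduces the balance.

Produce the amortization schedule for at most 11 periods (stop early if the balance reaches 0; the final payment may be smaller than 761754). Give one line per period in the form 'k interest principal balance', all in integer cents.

1. interest=⌊3847681·80/10000⌋=30781; principal=761754-30781=730973; balance=3847681-730973=3116708
2. interest=⌊3116708·80/10000⌋=24933; principal=761754-24933=736821; balance=3116708-736821=2379887
3. interest=⌊2379887·80/10000⌋=19039; principal=761754-19039=742715; balance=2379887-742715=1637172
4. interest=⌊1637172·80/10000⌋=13097; principal=761754-13097=748657; balance=1637172-748657=888515
5. interest=⌊888515·80/10000⌋=7108; principal=761754-7108=754646; balance=888515-754646=133869
6. interest=⌊133869·80/10000⌋=1070; principal=min(761754-1070,133869)=133869; balance=133869-133869=0

1 30781 730973 3116708
2 24933 736821 2379887
3 19039 742715 1637172
4 13097 748657 888515
5 7108 754646 133869
6 1070 133869 0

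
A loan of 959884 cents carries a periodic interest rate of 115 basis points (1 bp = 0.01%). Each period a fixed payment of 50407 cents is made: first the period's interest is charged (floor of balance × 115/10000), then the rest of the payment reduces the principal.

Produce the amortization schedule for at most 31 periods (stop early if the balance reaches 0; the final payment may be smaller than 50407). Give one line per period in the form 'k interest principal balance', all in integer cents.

1 11038 39369 920515
2 10585 39822 880693
3 10127 40280 840413
4 9664 40743 799670
5 9196 41211 758459
6 8722 41685 716774
7 8242 42165 674609
8 7758 42649 631960
9 7267 43140 588820
10 6771 43636 545184
11 6269 44138 501046
12 5762 44645 456401
13 5248 45159 411242
14 4729 45678 365564
15 4203 46204 319360
16 3672 46735 272625
17 3135 47272 225353
18 2591 47816 177537
19 2041 48366 129171
20 1485 48922 80249
21 922 49485 30764
22 353 30764 0

1. interest=⌊959884·115/10000⌋=11038; principal=50407-11038=39369; balance=959884-39369=920515
2. interest=⌊920515·115/10000⌋=10585; principal=50407-10585=39822; balance=920515-39822=880693
3. interest=⌊880693·115/10000⌋=10127; principal=50407-10127=40280; balance=880693-40280=840413
4. interest=⌊840413·115/10000⌋=9664; principal=50407-9664=40743; balance=840413-40743=799670
5. interest=⌊799670·115/10000⌋=9196; principal=50407-9196=41211; balance=799670-41211=758459
6. interest=⌊758459·115/10000⌋=8722; principal=50407-8722=41685; balance=758459-41685=716774
7. interest=⌊716774·115/10000⌋=8242; principal=50407-8242=42165; balance=716774-42165=674609
8. interest=⌊674609·115/10000⌋=7758; principal=50407-7758=42649; balance=674609-42649=631960
9. interest=⌊631960·115/10000⌋=7267; principal=50407-7267=43140; balance=631960-43140=588820
10. interest=⌊588820·115/10000⌋=6771; principal=50407-6771=43636; balance=588820-43636=545184
11. interest=⌊545184·115/10000⌋=6269; principal=50407-6269=44138; balance=545184-44138=501046
12. interest=⌊501046·115/10000⌋=5762; principal=50407-5762=44645; balance=501046-44645=456401
13. interest=⌊456401·115/10000⌋=5248; principal=50407-5248=45159; balance=456401-45159=411242
14. interest=⌊411242·115/10000⌋=4729; principal=50407-4729=45678; balance=411242-45678=365564
15. interest=⌊365564·115/10000⌋=4203; principal=50407-4203=46204; balance=365564-46204=319360
16. interest=⌊319360·115/10000⌋=3672; principal=50407-3672=46735; balance=319360-46735=272625
17. interest=⌊272625·115/10000⌋=3135; principal=50407-3135=47272; balance=272625-47272=225353
18. interest=⌊225353·115/10000⌋=2591; principal=50407-2591=47816; balance=225353-47816=177537
19. interest=⌊177537·115/10000⌋=2041; principal=50407-2041=48366; balance=177537-48366=129171
20. interest=⌊129171·115/10000⌋=1485; principal=50407-1485=48922; balance=129171-48922=80249
21. interest=⌊80249·115/10000⌋=922; principal=50407-922=49485; balance=80249-49485=30764
22. interest=⌊30764·115/10000⌋=353; principal=min(50407-353,30764)=30764; balance=30764-30764=0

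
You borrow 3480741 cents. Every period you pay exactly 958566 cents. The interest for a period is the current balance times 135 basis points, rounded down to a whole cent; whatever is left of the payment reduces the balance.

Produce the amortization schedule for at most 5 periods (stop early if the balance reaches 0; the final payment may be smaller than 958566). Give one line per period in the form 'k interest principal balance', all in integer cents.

1 46990 911576 2569165
2 34683 923883 1645282
3 22211 936355 708927
4 9570 708927 0

1. interest=⌊3480741·135/10000⌋=46990; principal=958566-46990=911576; balance=3480741-911576=2569165
2. interest=⌊2569165·135/10000⌋=34683; principal=958566-34683=923883; balance=2569165-923883=1645282
3. interest=⌊1645282·135/10000⌋=22211; principal=958566-22211=936355; balance=1645282-936355=708927
4. interest=⌊708927·135/10000⌋=9570; principal=min(958566-9570,708927)=708927; balance=708927-708927=0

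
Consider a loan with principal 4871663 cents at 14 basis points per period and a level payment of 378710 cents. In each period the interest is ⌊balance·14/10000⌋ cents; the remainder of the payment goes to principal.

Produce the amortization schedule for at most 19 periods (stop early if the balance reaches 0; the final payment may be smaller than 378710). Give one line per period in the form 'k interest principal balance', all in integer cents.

1. interest=⌊4871663·14/10000⌋=6820; principal=378710-6820=371890; balance=4871663-371890=4499773
2. interest=⌊4499773·14/10000⌋=6299; principal=378710-6299=372411; balance=4499773-372411=4127362
3. interest=⌊4127362·14/10000⌋=5778; principal=378710-5778=372932; balance=4127362-372932=3754430
4. interest=⌊3754430·14/10000⌋=5256; principal=378710-5256=373454; balance=3754430-373454=3380976
5. interest=⌊3380976·14/10000⌋=4733; principal=378710-4733=373977; balance=3380976-373977=3006999
6. interest=⌊3006999·14/10000⌋=4209; principal=378710-4209=374501; balance=3006999-374501=2632498
7. interest=⌊2632498·14/10000⌋=3685; principal=378710-3685=375025; balance=2632498-375025=2257473
8. interest=⌊2257473·14/10000⌋=3160; principal=378710-3160=375550; balance=2257473-375550=1881923
9. interest=⌊1881923·14/10000⌋=2634; principal=378710-2634=376076; balance=1881923-376076=1505847
10. interest=⌊1505847·14/10000⌋=2108; principal=378710-2108=376602; balance=1505847-376602=1129245
11. interest=⌊1129245·14/10000⌋=1580; principal=378710-1580=377130; balance=1129245-377130=752115
12. interest=⌊752115·14/10000⌋=1052; principal=378710-1052=377658; balance=752115-377658=374457
13. interest=⌊374457·14/10000⌋=524; principal=min(378710-524,374457)=374457; balance=374457-374457=0

1 6820 371890 4499773
2 6299 372411 4127362
3 5778 372932 3754430
4 5256 373454 3380976
5 4733 373977 3006999
6 4209 374501 2632498
7 3685 375025 2257473
8 3160 375550 1881923
9 2634 376076 1505847
10 2108 376602 1129245
11 1580 377130 752115
12 1052 377658 374457
13 524 374457 0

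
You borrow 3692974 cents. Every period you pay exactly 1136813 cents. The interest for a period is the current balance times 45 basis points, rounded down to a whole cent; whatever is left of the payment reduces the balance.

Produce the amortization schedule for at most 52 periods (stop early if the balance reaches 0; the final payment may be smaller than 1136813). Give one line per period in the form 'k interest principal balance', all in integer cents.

1 16618 1120195 2572779
2 11577 1125236 1447543
3 6513 1130300 317243
4 1427 317243 0

1. interest=⌊3692974·45/10000⌋=16618; principal=1136813-16618=1120195; balance=3692974-1120195=2572779
2. interest=⌊2572779·45/10000⌋=11577; principal=1136813-11577=1125236; balance=2572779-1125236=1447543
3. interest=⌊1447543·45/10000⌋=6513; principal=1136813-6513=1130300; balance=1447543-1130300=317243
4. interest=⌊317243·45/10000⌋=1427; principal=min(1136813-1427,317243)=317243; balance=317243-317243=0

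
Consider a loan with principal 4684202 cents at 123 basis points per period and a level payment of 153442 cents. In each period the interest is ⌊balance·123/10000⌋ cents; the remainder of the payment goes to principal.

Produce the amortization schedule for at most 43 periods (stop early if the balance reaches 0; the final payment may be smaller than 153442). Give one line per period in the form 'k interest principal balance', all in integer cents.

1 57615 95827 4588375
2 56437 97005 4491370
3 55243 98199 4393171
4 54036 99406 4293765
5 52813 100629 4193136
6 51575 101867 4091269
7 50322 103120 3988149
8 49054 104388 3883761
9 47770 105672 3778089
10 46470 106972 3671117
11 45154 108288 3562829
12 43822 109620 3453209
13 42474 110968 3342241
14 41109 112333 3229908
15 39727 113715 3116193
16 38329 115113 3001080
17 36913 116529 2884551
18 35479 117963 2766588
19 34029 119413 2647175
20 32560 120882 2526293
21 31073 122369 2403924
22 29568 123874 2280050
23 28044 125398 2154652
24 26502 126940 2027712
25 24940 128502 1899210
26 23360 130082 1769128
27 21760 131682 1637446
28 20140 133302 1504144
29 18500 134942 1369202
30 16841 136601 1232601
31 15160 138282 1094319
32 13460 139982 954337
33 11738 141704 812633
34 9995 143447 669186
35 8230 145212 523974
36 6444 146998 376976
37 4636 148806 228170
38 2806 150636 77534
39 953 77534 0

1. interest=⌊4684202·123/10000⌋=57615; principal=153442-57615=95827; balance=4684202-95827=4588375
2. interest=⌊4588375·123/10000⌋=56437; principal=153442-56437=97005; balance=4588375-97005=4491370
3. interest=⌊4491370·123/10000⌋=55243; principal=153442-55243=98199; balance=4491370-98199=4393171
4. interest=⌊4393171·123/10000⌋=54036; principal=153442-54036=99406; balance=4393171-99406=4293765
5. interest=⌊4293765·123/10000⌋=52813; principal=153442-52813=100629; balance=4293765-100629=4193136
6. interest=⌊4193136·123/10000⌋=51575; principal=153442-51575=101867; balance=4193136-101867=4091269
7. interest=⌊4091269·123/10000⌋=50322; principal=153442-50322=103120; balance=4091269-103120=3988149
8. interest=⌊3988149·123/10000⌋=49054; principal=153442-49054=104388; balance=3988149-104388=3883761
9. interest=⌊3883761·123/10000⌋=47770; principal=153442-47770=105672; balance=3883761-105672=3778089
10. interest=⌊3778089·123/10000⌋=46470; principal=153442-46470=106972; balance=3778089-106972=3671117
11. interest=⌊3671117·123/10000⌋=45154; principal=153442-45154=108288; balance=3671117-108288=3562829
12. interest=⌊3562829·123/10000⌋=43822; principal=153442-43822=109620; balance=3562829-109620=3453209
13. interest=⌊3453209·123/10000⌋=42474; principal=153442-42474=110968; balance=3453209-110968=3342241
14. interest=⌊3342241·123/10000⌋=41109; principal=153442-41109=112333; balance=3342241-112333=3229908
15. interest=⌊3229908·123/10000⌋=39727; principal=153442-39727=113715; balance=3229908-113715=3116193
16. interest=⌊3116193·123/10000⌋=38329; principal=153442-38329=115113; balance=3116193-115113=3001080
17. interest=⌊3001080·123/10000⌋=36913; principal=153442-36913=116529; balance=3001080-116529=2884551
18. interest=⌊2884551·123/10000⌋=35479; principal=153442-35479=117963; balance=2884551-117963=2766588
19. interest=⌊2766588·123/10000⌋=34029; principal=153442-34029=119413; balance=2766588-119413=2647175
20. interest=⌊2647175·123/10000⌋=32560; principal=153442-32560=120882; balance=2647175-120882=2526293
21. interest=⌊2526293·123/10000⌋=31073; principal=153442-31073=122369; balance=2526293-122369=2403924
22. interest=⌊2403924·123/10000⌋=29568; principal=153442-29568=123874; balance=2403924-123874=2280050
23. interest=⌊2280050·123/10000⌋=28044; principal=153442-28044=125398; balance=2280050-125398=2154652
24. interest=⌊2154652·123/10000⌋=26502; principal=153442-26502=126940; balance=2154652-126940=2027712
25. interest=⌊2027712·123/10000⌋=24940; principal=153442-24940=128502; balance=2027712-128502=1899210
26. interest=⌊1899210·123/10000⌋=23360; principal=153442-23360=130082; balance=1899210-130082=1769128
27. interest=⌊1769128·123/10000⌋=21760; principal=153442-21760=131682; balance=1769128-131682=1637446
28. interest=⌊1637446·123/10000⌋=20140; principal=153442-20140=133302; balance=1637446-133302=1504144
29. interest=⌊1504144·123/10000⌋=18500; principal=153442-18500=134942; balance=1504144-134942=1369202
30. interest=⌊1369202·123/10000⌋=16841; principal=153442-16841=136601; balance=1369202-136601=1232601
31. interest=⌊1232601·123/10000⌋=15160; principal=153442-15160=138282; balance=1232601-138282=1094319
32. interest=⌊1094319·123/10000⌋=13460; principal=153442-13460=139982; balance=1094319-139982=954337
33. interest=⌊954337·123/10000⌋=11738; principal=153442-11738=141704; balance=954337-141704=812633
34. interest=⌊812633·123/10000⌋=9995; principal=153442-9995=143447; balance=812633-143447=669186
35. interest=⌊669186·123/10000⌋=8230; principal=153442-8230=145212; balance=669186-145212=523974
36. interest=⌊523974·123/10000⌋=6444; principal=153442-6444=146998; balance=523974-146998=376976
37. interest=⌊376976·123/10000⌋=4636; principal=153442-4636=148806; balance=376976-148806=228170
38. interest=⌊228170·123/10000⌋=2806; principal=153442-2806=150636; balance=228170-150636=77534
39. interest=⌊77534·123/10000⌋=953; principal=min(153442-953,77534)=77534; balance=77534-77534=0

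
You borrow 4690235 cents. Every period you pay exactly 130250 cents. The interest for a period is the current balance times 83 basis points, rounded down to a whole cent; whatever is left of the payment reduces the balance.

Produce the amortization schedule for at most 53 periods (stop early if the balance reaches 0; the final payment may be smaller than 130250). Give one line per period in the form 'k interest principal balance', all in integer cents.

1. interest=⌊4690235·83/10000⌋=38928; principal=130250-38928=91322; balance=4690235-91322=4598913
2. interest=⌊4598913·83/10000⌋=38170; principal=130250-38170=92080; balance=4598913-92080=4506833
3. interest=⌊4506833·83/10000⌋=37406; principal=130250-37406=92844; balance=4506833-92844=4413989
4. interest=⌊4413989·83/10000⌋=36636; principal=130250-36636=93614; balance=4413989-93614=4320375
5. interest=⌊4320375·83/10000⌋=35859; principal=130250-35859=94391; balance=4320375-94391=4225984
6. interest=⌊4225984·83/10000⌋=35075; principal=130250-35075=95175; balance=4225984-95175=4130809
7. interest=⌊4130809·83/10000⌋=34285; principal=130250-34285=95965; balance=4130809-95965=4034844
8. interest=⌊4034844·83/10000⌋=33489; principal=130250-33489=96761; balance=4034844-96761=3938083
9. interest=⌊3938083·83/10000⌋=32686; principal=130250-32686=97564; balance=3938083-97564=3840519
10. interest=⌊3840519·83/10000⌋=31876; principal=130250-31876=98374; balance=3840519-98374=3742145
11. interest=⌊3742145·83/10000⌋=31059; principal=130250-31059=99191; balance=3742145-99191=3642954
12. interest=⌊3642954·83/10000⌋=30236; principal=130250-30236=100014; balance=3642954-100014=3542940
13. interest=⌊3542940·83/10000⌋=29406; principal=130250-29406=100844; balance=3542940-100844=3442096
14. interest=⌊3442096·83/10000⌋=28569; principal=130250-28569=101681; balance=3442096-101681=3340415
15. interest=⌊3340415·83/10000⌋=27725; principal=130250-27725=102525; balance=3340415-102525=3237890
16. interest=⌊3237890·83/10000⌋=26874; principal=130250-26874=103376; balance=3237890-103376=3134514
17. interest=⌊3134514·83/10000⌋=26016; principal=130250-26016=104234; balance=3134514-104234=3030280
18. interest=⌊3030280·83/10000⌋=25151; principal=130250-25151=105099; balance=3030280-105099=2925181
19. interest=⌊2925181·83/10000⌋=24279; principal=130250-24279=105971; balance=2925181-105971=2819210
20. interest=⌊2819210·83/10000⌋=23399; principal=130250-23399=106851; balance=2819210-106851=2712359
21. interest=⌊2712359·83/10000⌋=22512; principal=130250-22512=107738; balance=2712359-107738=2604621
22. interest=⌊2604621·83/10000⌋=21618; principal=130250-21618=108632; balance=2604621-108632=2495989
23. interest=⌊2495989·83/10000⌋=20716; principal=130250-20716=109534; balance=2495989-109534=2386455
24. interest=⌊2386455·83/10000⌋=19807; principal=130250-19807=110443; balance=2386455-110443=2276012
25. interest=⌊2276012·83/10000⌋=18890; principal=130250-18890=111360; balance=2276012-111360=2164652
26. interest=⌊2164652·83/10000⌋=17966; principal=130250-17966=112284; balance=2164652-112284=2052368
27. interest=⌊2052368·83/10000⌋=17034; principal=130250-17034=113216; balance=2052368-113216=1939152
28. interest=⌊1939152·83/10000⌋=16094; principal=130250-16094=114156; balance=1939152-114156=1824996
29. interest=⌊1824996·83/10000⌋=15147; principal=130250-15147=115103; balance=1824996-115103=1709893
30. interest=⌊1709893·83/10000⌋=14192; principal=130250-14192=116058; balance=1709893-116058=1593835
31. interest=⌊1593835·83/10000⌋=13228; principal=130250-13228=117022; balance=1593835-117022=1476813
32. interest=⌊1476813·83/10000⌋=12257; principal=130250-12257=117993; balance=1476813-117993=1358820
33. interest=⌊1358820·83/10000⌋=11278; principal=130250-11278=118972; balance=1358820-118972=1239848
34. interest=⌊1239848·83/10000⌋=10290; principal=130250-10290=119960; balance=1239848-119960=1119888
35. interest=⌊1119888·83/10000⌋=9295; principal=130250-9295=120955; balance=1119888-120955=998933
36. interest=⌊998933·83/10000⌋=8291; principal=130250-8291=121959; balance=998933-121959=876974
37. interest=⌊876974·83/10000⌋=7278; principal=130250-7278=122972; balance=876974-122972=754002
38. interest=⌊754002·83/10000⌋=6258; principal=130250-6258=123992; balance=754002-123992=630010
39. interest=⌊630010·83/10000⌋=5229; principal=130250-5229=125021; balance=630010-125021=504989
40. interest=⌊504989·83/10000⌋=4191; principal=130250-4191=126059; balance=504989-126059=378930
41. interest=⌊378930·83/10000⌋=3145; principal=130250-3145=127105; balance=378930-127105=251825
42. interest=⌊251825·83/10000⌋=2090; principal=130250-2090=128160; balance=251825-128160=123665
43. interest=⌊123665·83/10000⌋=1026; principal=min(130250-1026,123665)=123665; balance=123665-123665=0

1 38928 91322 4598913
2 38170 92080 4506833
3 37406 92844 4413989
4 36636 93614 4320375
5 35859 94391 4225984
6 35075 95175 4130809
7 34285 95965 4034844
8 33489 96761 3938083
9 32686 97564 3840519
10 31876 98374 3742145
11 31059 99191 3642954
12 30236 100014 3542940
13 29406 100844 3442096
14 28569 101681 3340415
15 27725 102525 3237890
16 26874 103376 3134514
17 26016 104234 3030280
18 25151 105099 2925181
19 24279 105971 2819210
20 23399 106851 2712359
21 22512 107738 2604621
22 21618 108632 2495989
23 20716 109534 2386455
24 19807 110443 2276012
25 18890 111360 2164652
26 17966 112284 2052368
27 17034 113216 1939152
28 16094 114156 1824996
29 15147 115103 1709893
30 14192 116058 1593835
31 13228 117022 1476813
32 12257 117993 1358820
33 11278 118972 1239848
34 10290 119960 1119888
35 9295 120955 998933
36 8291 121959 876974
37 7278 122972 754002
38 6258 123992 630010
39 5229 125021 504989
40 4191 126059 378930
41 3145 127105 251825
42 2090 128160 123665
43 1026 123665 0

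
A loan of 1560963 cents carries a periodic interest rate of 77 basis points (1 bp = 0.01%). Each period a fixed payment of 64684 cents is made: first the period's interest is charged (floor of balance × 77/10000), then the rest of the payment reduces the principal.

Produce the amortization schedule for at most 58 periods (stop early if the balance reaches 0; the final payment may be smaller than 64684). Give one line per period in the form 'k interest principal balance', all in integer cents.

1 12019 52665 1508298
2 11613 53071 1455227
3 11205 53479 1401748
4 10793 53891 1347857
5 10378 54306 1293551
6 9960 54724 1238827
7 9538 55146 1183681
8 9114 55570 1128111
9 8686 55998 1072113
10 8255 56429 1015684
11 7820 56864 958820
12 7382 57302 901518
13 6941 57743 843775
14 6497 58187 785588
15 6049 58635 726953
16 5597 59087 667866
17 5142 59542 608324
18 4684 60000 548324
19 4222 60462 487862
20 3756 60928 426934
21 3287 61397 365537
22 2814 61870 303667
23 2338 62346 241321
24 1858 62826 178495
25 1374 63310 115185
26 886 63798 51387
27 395 51387 0

1. interest=⌊1560963·77/10000⌋=12019; principal=64684-12019=52665; balance=1560963-52665=1508298
2. interest=⌊1508298·77/10000⌋=11613; principal=64684-11613=53071; balance=1508298-53071=1455227
3. interest=⌊1455227·77/10000⌋=11205; principal=64684-11205=53479; balance=1455227-53479=1401748
4. interest=⌊1401748·77/10000⌋=10793; principal=64684-10793=53891; balance=1401748-53891=1347857
5. interest=⌊1347857·77/10000⌋=10378; principal=64684-10378=54306; balance=1347857-54306=1293551
6. interest=⌊1293551·77/10000⌋=9960; principal=64684-9960=54724; balance=1293551-54724=1238827
7. interest=⌊1238827·77/10000⌋=9538; principal=64684-9538=55146; balance=1238827-55146=1183681
8. interest=⌊1183681·77/10000⌋=9114; principal=64684-9114=55570; balance=1183681-55570=1128111
9. interest=⌊1128111·77/10000⌋=8686; principal=64684-8686=55998; balance=1128111-55998=1072113
10. interest=⌊1072113·77/10000⌋=8255; principal=64684-8255=56429; balance=1072113-56429=1015684
11. interest=⌊1015684·77/10000⌋=7820; principal=64684-7820=56864; balance=1015684-56864=958820
12. interest=⌊958820·77/10000⌋=7382; principal=64684-7382=57302; balance=958820-57302=901518
13. interest=⌊901518·77/10000⌋=6941; principal=64684-6941=57743; balance=901518-57743=843775
14. interest=⌊843775·77/10000⌋=6497; principal=64684-6497=58187; balance=843775-58187=785588
15. interest=⌊785588·77/10000⌋=6049; principal=64684-6049=58635; balance=785588-58635=726953
16. interest=⌊726953·77/10000⌋=5597; principal=64684-5597=59087; balance=726953-59087=667866
17. interest=⌊667866·77/10000⌋=5142; principal=64684-5142=59542; balance=667866-59542=608324
18. interest=⌊608324·77/10000⌋=4684; principal=64684-4684=60000; balance=608324-60000=548324
19. interest=⌊548324·77/10000⌋=4222; principal=64684-4222=60462; balance=548324-60462=487862
20. interest=⌊487862·77/10000⌋=3756; principal=64684-3756=60928; balance=487862-60928=426934
21. interest=⌊426934·77/10000⌋=3287; principal=64684-3287=61397; balance=426934-61397=365537
22. interest=⌊365537·77/10000⌋=2814; principal=64684-2814=61870; balance=365537-61870=303667
23. interest=⌊303667·77/10000⌋=2338; principal=64684-2338=62346; balance=303667-62346=241321
24. interest=⌊241321·77/10000⌋=1858; principal=64684-1858=62826; balance=241321-62826=178495
25. interest=⌊178495·77/10000⌋=1374; principal=64684-1374=63310; balance=178495-63310=115185
26. interest=⌊115185·77/10000⌋=886; principal=64684-886=63798; balance=115185-63798=51387
27. interest=⌊51387·77/10000⌋=395; principal=min(64684-395,51387)=51387; balance=51387-51387=0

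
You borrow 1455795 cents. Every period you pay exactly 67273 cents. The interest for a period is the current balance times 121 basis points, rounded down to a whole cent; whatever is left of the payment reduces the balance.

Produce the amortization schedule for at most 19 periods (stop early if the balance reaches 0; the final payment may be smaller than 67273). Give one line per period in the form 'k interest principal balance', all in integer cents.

1 17615 49658 1406137
2 17014 50259 1355878
3 16406 50867 1305011
4 15790 51483 1253528
5 15167 52106 1201422
6 14537 52736 1148686
7 13899 53374 1095312
8 13253 54020 1041292
9 12599 54674 986618
10 11938 55335 931283
11 11268 56005 875278
12 10590 56683 818595
13 9904 57369 761226
14 9210 58063 703163
15 8508 58765 644398
16 7797 59476 584922
17 7077 60196 524726
18 6349 60924 463802
19 5612 61661 402141

1. interest=⌊1455795·121/10000⌋=17615; principal=67273-17615=49658; balance=1455795-49658=1406137
2. interest=⌊1406137·121/10000⌋=17014; principal=67273-17014=50259; balance=1406137-50259=1355878
3. interest=⌊1355878·121/10000⌋=16406; principal=67273-16406=50867; balance=1355878-50867=1305011
4. interest=⌊1305011·121/10000⌋=15790; principal=67273-15790=51483; balance=1305011-51483=1253528
5. interest=⌊1253528·121/10000⌋=15167; principal=67273-15167=52106; balance=1253528-52106=1201422
6. interest=⌊1201422·121/10000⌋=14537; principal=67273-14537=52736; balance=1201422-52736=1148686
7. interest=⌊1148686·121/10000⌋=13899; principal=67273-13899=53374; balance=1148686-53374=1095312
8. interest=⌊1095312·121/10000⌋=13253; principal=67273-13253=54020; balance=1095312-54020=1041292
9. interest=⌊1041292·121/10000⌋=12599; principal=67273-12599=54674; balance=1041292-54674=986618
10. interest=⌊986618·121/10000⌋=11938; principal=67273-11938=55335; balance=986618-55335=931283
11. interest=⌊931283·121/10000⌋=11268; principal=67273-11268=56005; balance=931283-56005=875278
12. interest=⌊875278·121/10000⌋=10590; principal=67273-10590=56683; balance=875278-56683=818595
13. interest=⌊818595·121/10000⌋=9904; principal=67273-9904=57369; balance=818595-57369=761226
14. interest=⌊761226·121/10000⌋=9210; principal=67273-9210=58063; balance=761226-58063=703163
15. interest=⌊703163·121/10000⌋=8508; principal=67273-8508=58765; balance=703163-58765=644398
16. interest=⌊644398·121/10000⌋=7797; principal=67273-7797=59476; balance=644398-59476=584922
17. interest=⌊584922·121/10000⌋=7077; principal=67273-7077=60196; balance=584922-60196=524726
18. interest=⌊524726·121/10000⌋=6349; principal=67273-6349=60924; balance=524726-60924=463802
19. interest=⌊463802·121/10000⌋=5612; principal=67273-5612=61661; balance=463802-61661=402141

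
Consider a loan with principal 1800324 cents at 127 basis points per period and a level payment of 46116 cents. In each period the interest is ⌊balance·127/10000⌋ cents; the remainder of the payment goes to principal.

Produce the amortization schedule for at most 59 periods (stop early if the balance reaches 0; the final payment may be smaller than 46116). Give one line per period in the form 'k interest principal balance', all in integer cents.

1. interest=⌊1800324·127/10000⌋=22864; principal=46116-22864=23252; balance=1800324-23252=1777072
2. interest=⌊1777072·127/10000⌋=22568; principal=46116-22568=23548; balance=1777072-23548=1753524
3. interest=⌊1753524·127/10000⌋=22269; principal=46116-22269=23847; balance=1753524-23847=1729677
4. interest=⌊1729677·127/10000⌋=21966; principal=46116-21966=24150; balance=1729677-24150=1705527
5. interest=⌊1705527·127/10000⌋=21660; principal=46116-21660=24456; balance=1705527-24456=1681071
6. interest=⌊1681071·127/10000⌋=21349; principal=46116-21349=24767; balance=1681071-24767=1656304
7. interest=⌊1656304·127/10000⌋=21035; principal=46116-21035=25081; balance=1656304-25081=1631223
8. interest=⌊1631223·127/10000⌋=20716; principal=46116-20716=25400; balance=1631223-25400=1605823
9. interest=⌊1605823·127/10000⌋=20393; principal=46116-20393=25723; balance=1605823-25723=1580100
10. interest=⌊1580100·127/10000⌋=20067; principal=46116-20067=26049; balance=1580100-26049=1554051
11. interest=⌊1554051·127/10000⌋=19736; principal=46116-19736=26380; balance=1554051-26380=1527671
12. interest=⌊1527671·127/10000⌋=19401; principal=46116-19401=26715; balance=1527671-26715=1500956
13. interest=⌊1500956·127/10000⌋=19062; principal=46116-19062=27054; balance=1500956-27054=1473902
14. interest=⌊1473902·127/10000⌋=18718; principal=46116-18718=27398; balance=1473902-27398=1446504
15. interest=⌊1446504·127/10000⌋=18370; principal=46116-18370=27746; balance=1446504-27746=1418758
16. interest=⌊1418758·127/10000⌋=18018; principal=46116-18018=28098; balance=1418758-28098=1390660
17. interest=⌊1390660·127/10000⌋=17661; principal=46116-17661=28455; balance=1390660-28455=1362205
18. interest=⌊1362205·127/10000⌋=17300; principal=46116-17300=28816; balance=1362205-28816=1333389
19. interest=⌊1333389·127/10000⌋=16934; principal=46116-16934=29182; balance=1333389-29182=1304207
20. interest=⌊1304207·127/10000⌋=16563; principal=46116-16563=29553; balance=1304207-29553=1274654
21. interest=⌊1274654·127/10000⌋=16188; principal=46116-16188=29928; balance=1274654-29928=1244726
22. interest=⌊1244726·127/10000⌋=15808; principal=46116-15808=30308; balance=1244726-30308=1214418
23. interest=⌊1214418·127/10000⌋=15423; principal=46116-15423=30693; balance=1214418-30693=1183725
24. interest=⌊1183725·127/10000⌋=15033; principal=46116-15033=31083; balance=1183725-31083=1152642
25. interest=⌊1152642·127/10000⌋=14638; principal=46116-14638=31478; balance=1152642-31478=1121164
26. interest=⌊1121164·127/10000⌋=14238; principal=46116-14238=31878; balance=1121164-31878=1089286
27. interest=⌊1089286·127/10000⌋=13833; principal=46116-13833=32283; balance=1089286-32283=1057003
28. interest=⌊1057003·127/10000⌋=13423; principal=46116-13423=32693; balance=1057003-32693=1024310
29. interest=⌊1024310·127/10000⌋=13008; principal=46116-13008=33108; balance=1024310-33108=991202
30. interest=⌊991202·127/10000⌋=12588; principal=46116-12588=33528; balance=991202-33528=957674
31. interest=⌊957674·127/10000⌋=12162; principal=46116-12162=33954; balance=957674-33954=923720
32. interest=⌊923720·127/10000⌋=11731; principal=46116-11731=34385; balance=923720-34385=889335
33. interest=⌊889335·127/10000⌋=11294; principal=46116-11294=34822; balance=889335-34822=854513
34. interest=⌊854513·127/10000⌋=10852; principal=46116-10852=35264; balance=854513-35264=819249
35. interest=⌊819249·127/10000⌋=10404; principal=46116-10404=35712; balance=819249-35712=783537
36. interest=⌊783537·127/10000⌋=9950; principal=46116-9950=36166; balance=783537-36166=747371
37. interest=⌊747371·127/10000⌋=9491; principal=46116-9491=36625; balance=747371-36625=710746
38. interest=⌊710746·127/10000⌋=9026; principal=46116-9026=37090; balance=710746-37090=673656
39. interest=⌊673656·127/10000⌋=8555; principal=46116-8555=37561; balance=673656-37561=636095
40. interest=⌊636095·127/10000⌋=8078; principal=46116-8078=38038; balance=636095-38038=598057
41. interest=⌊598057·127/10000⌋=7595; principal=46116-7595=38521; balance=598057-38521=559536
42. interest=⌊559536·127/10000⌋=7106; principal=46116-7106=39010; balance=559536-39010=520526
43. interest=⌊520526·127/10000⌋=6610; principal=46116-6610=39506; balance=520526-39506=481020
44. interest=⌊481020·127/10000⌋=6108; principal=46116-6108=40008; balance=481020-40008=441012
45. interest=⌊441012·127/10000⌋=5600; principal=46116-5600=40516; balance=441012-40516=400496
46. interest=⌊400496·127/10000⌋=5086; principal=46116-5086=41030; balance=400496-41030=359466
47. interest=⌊359466·127/10000⌋=4565; principal=46116-4565=41551; balance=359466-41551=317915
48. interest=⌊317915·127/10000⌋=4037; principal=46116-4037=42079; balance=317915-42079=275836
49. interest=⌊275836·127/10000⌋=3503; principal=46116-3503=42613; balance=275836-42613=233223
50. interest=⌊233223·127/10000⌋=2961; principal=46116-2961=43155; balance=233223-43155=190068
51. interest=⌊190068·127/10000⌋=2413; principal=46116-2413=43703; balance=190068-43703=146365
52. interest=⌊146365·127/10000⌋=1858; principal=46116-1858=44258; balance=146365-44258=102107
53. interest=⌊102107·127/10000⌋=1296; principal=46116-1296=44820; balance=102107-44820=57287
54. interest=⌊57287·127/10000⌋=727; principal=46116-727=45389; balance=57287-45389=11898
55. interest=⌊11898·127/10000⌋=151; principal=min(46116-151,11898)=11898; balance=11898-11898=0

1 22864 23252 1777072
2 22568 23548 1753524
3 22269 23847 1729677
4 21966 24150 1705527
5 21660 24456 1681071
6 21349 24767 1656304
7 21035 25081 1631223
8 20716 25400 1605823
9 20393 25723 1580100
10 20067 26049 1554051
11 19736 26380 1527671
12 19401 26715 1500956
13 19062 27054 1473902
14 18718 27398 1446504
15 18370 27746 1418758
16 18018 28098 1390660
17 17661 28455 1362205
18 17300 28816 1333389
19 16934 29182 1304207
20 16563 29553 1274654
21 16188 29928 1244726
22 15808 30308 1214418
23 15423 30693 1183725
24 15033 31083 1152642
25 14638 31478 1121164
26 14238 31878 1089286
27 13833 32283 1057003
28 13423 32693 1024310
29 13008 33108 991202
30 12588 33528 957674
31 12162 33954 923720
32 11731 34385 889335
33 11294 34822 854513
34 10852 35264 819249
35 10404 35712 783537
36 9950 36166 747371
37 9491 36625 710746
38 9026 37090 673656
39 8555 37561 636095
40 8078 38038 598057
41 7595 38521 559536
42 7106 39010 520526
43 6610 39506 481020
44 6108 40008 441012
45 5600 40516 400496
46 5086 41030 359466
47 4565 41551 317915
48 4037 42079 275836
49 3503 42613 233223
50 2961 43155 190068
51 2413 43703 146365
52 1858 44258 102107
53 1296 44820 57287
54 727 45389 11898
55 151 11898 0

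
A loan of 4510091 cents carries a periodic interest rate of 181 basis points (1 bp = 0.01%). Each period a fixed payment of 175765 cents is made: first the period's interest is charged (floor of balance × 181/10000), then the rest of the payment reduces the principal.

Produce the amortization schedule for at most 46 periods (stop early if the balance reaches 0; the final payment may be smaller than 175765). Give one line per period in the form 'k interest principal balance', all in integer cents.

1. interest=⌊4510091·181/10000⌋=81632; principal=175765-81632=94133; balance=4510091-94133=4415958
2. interest=⌊4415958·181/10000⌋=79928; principal=175765-79928=95837; balance=4415958-95837=4320121
3. interest=⌊4320121·181/10000⌋=78194; principal=175765-78194=97571; balance=4320121-97571=4222550
4. interest=⌊4222550·181/10000⌋=76428; principal=175765-76428=99337; balance=4222550-99337=4123213
5. interest=⌊4123213·181/10000⌋=74630; principal=175765-74630=101135; balance=4123213-101135=4022078
6. interest=⌊4022078·181/10000⌋=72799; principal=175765-72799=102966; balance=4022078-102966=3919112
7. interest=⌊3919112·181/10000⌋=70935; principal=175765-70935=104830; balance=3919112-104830=3814282
8. interest=⌊3814282·181/10000⌋=69038; principal=175765-69038=106727; balance=3814282-106727=3707555
9. interest=⌊3707555·181/10000⌋=67106; principal=175765-67106=108659; balance=3707555-108659=3598896
10. interest=⌊3598896·181/10000⌋=65140; principal=175765-65140=110625; balance=3598896-110625=3488271
11. interest=⌊3488271·181/10000⌋=63137; principal=175765-63137=112628; balance=3488271-112628=3375643
12. interest=⌊3375643·181/10000⌋=61099; principal=175765-61099=114666; balance=3375643-114666=3260977
13. interest=⌊3260977·181/10000⌋=59023; principal=175765-59023=116742; balance=3260977-116742=3144235
14. interest=⌊3144235·181/10000⌋=56910; principal=175765-56910=118855; balance=3144235-118855=3025380
15. interest=⌊3025380·181/10000⌋=54759; principal=175765-54759=121006; balance=3025380-121006=2904374
16. interest=⌊2904374·181/10000⌋=52569; principal=175765-52569=123196; balance=2904374-123196=2781178
17. interest=⌊2781178·181/10000⌋=50339; principal=175765-50339=125426; balance=2781178-125426=2655752
18. interest=⌊2655752·181/10000⌋=48069; principal=175765-48069=127696; balance=2655752-127696=2528056
19. interest=⌊2528056·181/10000⌋=45757; principal=175765-45757=130008; balance=2528056-130008=2398048
20. interest=⌊2398048·181/10000⌋=43404; principal=175765-43404=132361; balance=2398048-132361=2265687
21. interest=⌊2265687·181/10000⌋=41008; principal=175765-41008=134757; balance=2265687-134757=2130930
22. interest=⌊2130930·181/10000⌋=38569; principal=175765-38569=137196; balance=2130930-137196=1993734
23. interest=⌊1993734·181/10000⌋=36086; principal=175765-36086=139679; balance=1993734-139679=1854055
24. interest=⌊1854055·181/10000⌋=33558; principal=175765-33558=142207; balance=1854055-142207=1711848
25. interest=⌊1711848·181/10000⌋=30984; principal=175765-30984=144781; balance=1711848-144781=1567067
26. interest=⌊1567067·181/10000⌋=28363; principal=175765-28363=147402; balance=1567067-147402=1419665
27. interest=⌊1419665·181/10000⌋=25695; principal=175765-25695=150070; balance=1419665-150070=1269595
28. interest=⌊1269595·181/10000⌋=22979; principal=175765-22979=152786; balance=1269595-152786=1116809
29. interest=⌊1116809·181/10000⌋=20214; principal=175765-20214=155551; balance=1116809-155551=961258
30. interest=⌊961258·181/10000⌋=17398; principal=175765-17398=158367; balance=961258-158367=802891
31. interest=⌊802891·181/10000⌋=14532; principal=175765-14532=161233; balance=802891-161233=641658
32. interest=⌊641658·181/10000⌋=11614; principal=175765-11614=164151; balance=641658-164151=477507
33. interest=⌊477507·181/10000⌋=8642; principal=175765-8642=167123; balance=477507-167123=310384
34. interest=⌊310384·181/10000⌋=5617; principal=175765-5617=170148; balance=310384-170148=140236
35. interest=⌊140236·181/10000⌋=2538; principal=min(175765-2538,140236)=140236; balance=140236-140236=0

1 81632 94133 4415958
2 79928 95837 4320121
3 78194 97571 4222550
4 76428 99337 4123213
5 74630 101135 4022078
6 72799 102966 3919112
7 70935 104830 3814282
8 69038 106727 3707555
9 67106 108659 3598896
10 65140 110625 3488271
11 63137 112628 3375643
12 61099 114666 3260977
13 59023 116742 3144235
14 56910 118855 3025380
15 54759 121006 2904374
16 52569 123196 2781178
17 50339 125426 2655752
18 48069 127696 2528056
19 45757 130008 2398048
20 43404 132361 2265687
21 41008 134757 2130930
22 38569 137196 1993734
23 36086 139679 1854055
24 33558 142207 1711848
25 30984 144781 1567067
26 28363 147402 1419665
27 25695 150070 1269595
28 22979 152786 1116809
29 20214 155551 961258
30 17398 158367 802891
31 14532 161233 641658
32 11614 164151 477507
33 8642 167123 310384
34 5617 170148 140236
35 2538 140236 0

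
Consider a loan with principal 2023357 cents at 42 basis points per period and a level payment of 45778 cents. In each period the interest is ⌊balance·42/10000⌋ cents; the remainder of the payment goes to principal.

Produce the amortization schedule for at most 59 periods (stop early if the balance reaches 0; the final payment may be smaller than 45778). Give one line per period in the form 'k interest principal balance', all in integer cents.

1. interest=⌊2023357·42/10000⌋=8498; principal=45778-8498=37280; balance=2023357-37280=1986077
2. interest=⌊1986077·42/10000⌋=8341; principal=45778-8341=37437; balance=1986077-37437=1948640
3. interest=⌊1948640·42/10000⌋=8184; principal=45778-8184=37594; balance=1948640-37594=1911046
4. interest=⌊1911046·42/10000⌋=8026; principal=45778-8026=37752; balance=1911046-37752=1873294
5. interest=⌊1873294·42/10000⌋=7867; principal=45778-7867=37911; balance=1873294-37911=1835383
6. interest=⌊1835383·42/10000⌋=7708; principal=45778-7708=38070; balance=1835383-38070=1797313
7. interest=⌊1797313·42/10000⌋=7548; principal=45778-7548=38230; balance=1797313-38230=1759083
8. interest=⌊1759083·42/10000⌋=7388; principal=45778-7388=38390; balance=1759083-38390=1720693
9. interest=⌊1720693·42/10000⌋=7226; principal=45778-7226=38552; balance=1720693-38552=1682141
10. interest=⌊1682141·42/10000⌋=7064; principal=45778-7064=38714; balance=1682141-38714=1643427
11. interest=⌊1643427·42/10000⌋=6902; principal=45778-6902=38876; balance=1643427-38876=1604551
12. interest=⌊1604551·42/10000⌋=6739; principal=45778-6739=39039; balance=1604551-39039=1565512
13. interest=⌊1565512·42/10000⌋=6575; principal=45778-6575=39203; balance=1565512-39203=1526309
14. interest=⌊1526309·42/10000⌋=6410; principal=45778-6410=39368; balance=1526309-39368=1486941
15. interest=⌊1486941·42/10000⌋=6245; principal=45778-6245=39533; balance=1486941-39533=1447408
16. interest=⌊1447408·42/10000⌋=6079; principal=45778-6079=39699; balance=1447408-39699=1407709
17. interest=⌊1407709·42/10000⌋=5912; principal=45778-5912=39866; balance=1407709-39866=1367843
18. interest=⌊1367843·42/10000⌋=5744; principal=45778-5744=40034; balance=1367843-40034=1327809
19. interest=⌊1327809·42/10000⌋=5576; principal=45778-5576=40202; balance=1327809-40202=1287607
20. interest=⌊1287607·42/10000⌋=5407; principal=45778-5407=40371; balance=1287607-40371=1247236
21. interest=⌊1247236·42/10000⌋=5238; principal=45778-5238=40540; balance=1247236-40540=1206696
22. interest=⌊1206696·42/10000⌋=5068; principal=45778-5068=40710; balance=1206696-40710=1165986
23. interest=⌊1165986·42/10000⌋=4897; principal=45778-4897=40881; balance=1165986-40881=1125105
24. interest=⌊1125105·42/10000⌋=4725; principal=45778-4725=41053; balance=1125105-41053=1084052
25. interest=⌊1084052·42/10000⌋=4553; principal=45778-4553=41225; balance=1084052-41225=1042827
26. interest=⌊1042827·42/10000⌋=4379; principal=45778-4379=41399; balance=1042827-41399=1001428
27. interest=⌊1001428·42/10000⌋=4205; principal=45778-4205=41573; balance=1001428-41573=959855
28. interest=⌊959855·42/10000⌋=4031; principal=45778-4031=41747; balance=959855-41747=918108
29. interest=⌊918108·42/10000⌋=3856; principal=45778-3856=41922; balance=918108-41922=876186
30. interest=⌊876186·42/10000⌋=3679; principal=45778-3679=42099; balance=876186-42099=834087
31. interest=⌊834087·42/10000⌋=3503; principal=45778-3503=42275; balance=834087-42275=791812
32. interest=⌊791812·42/10000⌋=3325; principal=45778-3325=42453; balance=791812-42453=749359
33. interest=⌊749359·42/10000⌋=3147; principal=45778-3147=42631; balance=749359-42631=706728
34. interest=⌊706728·42/10000⌋=2968; principal=45778-2968=42810; balance=706728-42810=663918
35. interest=⌊663918·42/10000⌋=2788; principal=45778-2788=42990; balance=663918-42990=620928
36. interest=⌊620928·42/10000⌋=2607; principal=45778-2607=43171; balance=620928-43171=577757
37. interest=⌊577757·42/10000⌋=2426; principal=45778-2426=43352; balance=577757-43352=534405
38. interest=⌊534405·42/10000⌋=2244; principal=45778-2244=43534; balance=534405-43534=490871
39. interest=⌊490871·42/10000⌋=2061; principal=45778-2061=43717; balance=490871-43717=447154
40. interest=⌊447154·42/10000⌋=1878; principal=45778-1878=43900; balance=447154-43900=403254
41. interest=⌊403254·42/10000⌋=1693; principal=45778-1693=44085; balance=403254-44085=359169
42. interest=⌊359169·42/10000⌋=1508; principal=45778-1508=44270; balance=359169-44270=314899
43. interest=⌊314899·42/10000⌋=1322; principal=45778-1322=44456; balance=314899-44456=270443
44. interest=⌊270443·42/10000⌋=1135; principal=45778-1135=44643; balance=270443-44643=225800
45. interest=⌊225800·42/10000⌋=948; principal=45778-948=44830; balance=225800-44830=180970
46. interest=⌊180970·42/10000⌋=760; principal=45778-760=45018; balance=180970-45018=135952
47. interest=⌊135952·42/10000⌋=570; principal=45778-570=45208; balance=135952-45208=90744
48. interest=⌊90744·42/10000⌋=381; principal=45778-381=45397; balance=90744-45397=45347
49. interest=⌊45347·42/10000⌋=190; principal=min(45778-190,45347)=45347; balance=45347-45347=0

1 8498 37280 1986077
2 8341 37437 1948640
3 8184 37594 1911046
4 8026 37752 1873294
5 7867 37911 1835383
6 7708 38070 1797313
7 7548 38230 1759083
8 7388 38390 1720693
9 7226 38552 1682141
10 7064 38714 1643427
11 6902 38876 1604551
12 6739 39039 1565512
13 6575 39203 1526309
14 6410 39368 1486941
15 6245 39533 1447408
16 6079 39699 1407709
17 5912 39866 1367843
18 5744 40034 1327809
19 5576 40202 1287607
20 5407 40371 1247236
21 5238 40540 1206696
22 5068 40710 1165986
23 4897 40881 1125105
24 4725 41053 1084052
25 4553 41225 1042827
26 4379 41399 1001428
27 4205 41573 959855
28 4031 41747 918108
29 3856 41922 876186
30 3679 42099 834087
31 3503 42275 791812
32 3325 42453 749359
33 3147 42631 706728
34 2968 42810 663918
35 2788 42990 620928
36 2607 43171 577757
37 2426 43352 534405
38 2244 43534 490871
39 2061 43717 447154
40 1878 43900 403254
41 1693 44085 359169
42 1508 44270 314899
43 1322 44456 270443
44 1135 44643 225800
45 948 44830 180970
46 760 45018 135952
47 570 45208 90744
48 381 45397 45347
49 190 45347 0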